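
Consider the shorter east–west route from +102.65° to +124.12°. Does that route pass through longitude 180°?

Signed shortest Δλ = ((124.12 − 102.65 + 180) mod 360) − 180 = 21.47°.
Going east by 21.47° from +102.65° reaches +124.12° without touching 180°.

No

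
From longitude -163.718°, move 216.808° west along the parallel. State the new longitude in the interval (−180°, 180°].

-20.526°

Start at -163.718°; shift −216.808° → -380.526°.
-380.526° lies outside (−180°, 180°]; add 360° → -20.526°.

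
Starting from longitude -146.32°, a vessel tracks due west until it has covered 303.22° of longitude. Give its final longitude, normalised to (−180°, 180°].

-89.54°

Start at -146.32°; shift −303.22° → -449.54°.
-449.54° lies outside (−180°, 180°]; add 360° → -89.54°.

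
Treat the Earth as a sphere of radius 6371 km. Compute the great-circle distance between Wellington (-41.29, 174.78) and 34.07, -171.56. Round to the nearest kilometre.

8495 km

Δλ = -171.56 − 174.78 = -346.34°; wrapped into (−180°, 180°]: 13.66°.
Δφ = 34.07 − -41.29 = 75.36°.
a = sin²(Δφ/2) + cos φ₁ · cos φ₂ · sin²(Δλ/2) = 0.382430.
c = 2·atan2(√a, √(1−a)) = 1.33343 rad → d = 6371·c ≈ 8495.31 km.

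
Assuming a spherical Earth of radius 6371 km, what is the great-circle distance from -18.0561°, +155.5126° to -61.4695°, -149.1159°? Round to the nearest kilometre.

6446 km

Δλ = -149.1159 − 155.5126 = -304.6285°; wrapped into (−180°, 180°]: 55.3715°.
Δφ = -61.4695 − -18.0561 = -43.4134°.
a = sin²(Δφ/2) + cos φ₁ · cos φ₂ · sin²(Δλ/2) = 0.234822.
c = 2·atan2(√a, √(1−a)) = 1.01178 rad → d = 6371·c ≈ 6446.03 km.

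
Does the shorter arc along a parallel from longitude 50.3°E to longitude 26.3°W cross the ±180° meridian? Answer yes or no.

No

Signed shortest Δλ = ((-26.3 − 50.3 + 180) mod 360) − 180 = -76.6°.
Going west by 76.6° from +50.3° reaches -26.3° without touching 180°.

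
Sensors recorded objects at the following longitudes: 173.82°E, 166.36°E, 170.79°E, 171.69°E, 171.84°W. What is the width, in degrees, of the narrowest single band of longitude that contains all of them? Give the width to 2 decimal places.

Sort the longitudes: -171.84°, +166.36°, +170.79°, +171.69°, +173.82°.
Eastward gaps between consecutive values (wrapping around): 338.20°, 4.43°, 0.90°, 2.13°, 14.34°.
Largest gap = 338.20° ⇒ minimal covering band is its complement: 360° − 338.20° = 21.80°.
Band runs from +166.36° eastward to -171.84°, crossing the antimeridian.

21.80°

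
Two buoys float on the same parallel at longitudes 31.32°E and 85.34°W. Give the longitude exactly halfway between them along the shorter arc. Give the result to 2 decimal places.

Signed shortest Δλ from +31.32° to -85.34° is -116.66°.
Midpoint longitude = +31.32° + (-116.66°)/2 = +31.32° − 58.33° = -27.01°.

27.01°W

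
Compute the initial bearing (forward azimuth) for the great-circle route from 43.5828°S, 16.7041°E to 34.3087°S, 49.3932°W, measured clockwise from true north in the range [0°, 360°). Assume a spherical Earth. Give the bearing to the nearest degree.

Δλ = -49.3932 − 16.7041 = -66.0973°.
θ = atan2( sin Δλ · cos φ₂ , cos φ₁ · sin φ₂ − sin φ₁ · cos φ₂ · cos Δλ )
  = atan2(-0.75517, -0.17756) = -103.232° → normalised to [0°, 360°): 256.768°.

257°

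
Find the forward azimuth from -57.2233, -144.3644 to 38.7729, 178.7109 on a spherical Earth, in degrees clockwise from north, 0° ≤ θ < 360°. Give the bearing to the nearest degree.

332°

Δλ = 178.7109 − -144.3644 = 323.0753°; wrapped into (−180°, 180°]: -36.9247°.
θ = atan2( sin Δλ · cos φ₂ , cos φ₁ · sin φ₂ − sin φ₁ · cos φ₂ · cos Δλ )
  = atan2(-0.46838, 0.86305) = -28.489° → normalised to [0°, 360°): 331.511°.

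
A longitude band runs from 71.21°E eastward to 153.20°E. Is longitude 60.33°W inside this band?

No

Band width going east from +71.21° to +153.20°: ((153.20 − 71.21) mod 360) = 81.99°.
Offset of -60.33° east of the west edge: ((-60.33 − 71.21) mod 360) = 228.46°.
228.46° > 81.99° ⇒ outside.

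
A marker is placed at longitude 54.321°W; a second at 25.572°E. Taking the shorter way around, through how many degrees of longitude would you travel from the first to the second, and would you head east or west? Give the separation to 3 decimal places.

Raw difference: 25.572 − -54.321 = 79.893°.
Normalise into (−180°, 180°]: 79.893° stays 79.893°.
Positive ⇒ the second point lies to the east; separation 79.893°.

79.893° east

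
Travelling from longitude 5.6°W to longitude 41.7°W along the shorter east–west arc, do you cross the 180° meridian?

Signed shortest Δλ = ((-41.7 − -5.6 + 180) mod 360) − 180 = -36.1°.
Going west by 36.1° from -5.6° reaches -41.7° without touching 180°.

No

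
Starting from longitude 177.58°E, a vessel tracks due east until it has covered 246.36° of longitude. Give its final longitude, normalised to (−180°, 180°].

Start at +177.58°; shift +246.36° → +423.94°.
+423.94° lies outside (−180°, 180°]; subtract 360° → +63.94°.

63.94°E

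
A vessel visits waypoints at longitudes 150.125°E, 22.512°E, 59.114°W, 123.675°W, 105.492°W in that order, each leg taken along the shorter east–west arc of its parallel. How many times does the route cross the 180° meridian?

Leg 1: +150.125° → +22.512°, shortest Δλ = -127.613° (west) — does not cross 180°.
Leg 2: +22.512° → -59.114°, shortest Δλ = -81.626° (west) — does not cross 180°.
Leg 3: -59.114° → -123.675°, shortest Δλ = -64.561° (west) — does not cross 180°.
Leg 4: -123.675° → -105.492°, shortest Δλ = 18.183° (east) — does not cross 180°.
Total crossings: 0.

0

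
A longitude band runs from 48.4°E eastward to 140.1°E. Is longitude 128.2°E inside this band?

Yes

Band width going east from +48.4° to +140.1°: ((140.1 − 48.4) mod 360) = 91.7°.
Offset of +128.2° east of the west edge: ((128.2 − 48.4) mod 360) = 79.8°.
79.8° ≤ 91.7° ⇒ inside.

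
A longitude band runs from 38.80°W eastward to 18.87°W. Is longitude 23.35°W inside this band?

Band width going east from -38.80° to -18.87°: ((-18.87 − -38.80) mod 360) = 19.93°.
Offset of -23.35° east of the west edge: ((-23.35 − -38.80) mod 360) = 15.45°.
15.45° ≤ 19.93° ⇒ inside.

Yes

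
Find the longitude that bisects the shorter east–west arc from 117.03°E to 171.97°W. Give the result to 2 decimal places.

Signed shortest Δλ from +117.03° to -171.97° is +71.00°.
Midpoint longitude = +117.03° + (+71.00°)/2 = +117.03° + 35.50° = +152.53°.
(The naïve average (+117.03 + -171.97)/2 = -27.47° is on the wrong side of the globe.)

152.53°E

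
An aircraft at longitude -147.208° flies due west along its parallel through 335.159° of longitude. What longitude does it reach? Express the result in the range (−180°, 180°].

-122.367°

Start at -147.208°; shift −335.159° → -482.367°.
-482.367° lies outside (−180°, 180°]; add 360° → -122.367°.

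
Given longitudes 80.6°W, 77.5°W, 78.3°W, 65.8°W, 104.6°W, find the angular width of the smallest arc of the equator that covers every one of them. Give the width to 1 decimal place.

38.8°

Sort the longitudes: -104.6°, -80.6°, -78.3°, -77.5°, -65.8°.
Eastward gaps between consecutive values (wrapping around): 24.0°, 2.3°, 0.8°, 11.7°, 321.2°.
Largest gap = 321.2° ⇒ minimal covering band is its complement: 360° − 321.2° = 38.8°.
Band runs from -104.6° eastward to -65.8°.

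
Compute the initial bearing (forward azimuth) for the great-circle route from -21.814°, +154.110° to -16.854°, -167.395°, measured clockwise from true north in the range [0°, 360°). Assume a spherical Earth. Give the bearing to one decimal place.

Δλ = -167.395 − 154.110 = -321.505°; wrapped into (−180°, 180°]: 38.495°.
θ = atan2( sin Δλ · cos φ₂ , cos φ₁ · sin φ₂ − sin φ₁ · cos φ₂ · cos Δλ )
  = atan2(0.59571, 0.00917) = 89.118° → normalised to [0°, 360°): 89.118°.

89.1°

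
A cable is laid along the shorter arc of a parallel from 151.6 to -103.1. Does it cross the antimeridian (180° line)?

Naïve |-103.1 − 151.6| = 254.7° > 180°, so the shorter arc goes the other way round — across 180°.
Signed shortest Δλ = ((-103.1 − 151.6 + 180) mod 360) − 180 = 105.3°.
Going east by 105.3° from +151.6° passes through 180° before reaching -103.1°.

Yes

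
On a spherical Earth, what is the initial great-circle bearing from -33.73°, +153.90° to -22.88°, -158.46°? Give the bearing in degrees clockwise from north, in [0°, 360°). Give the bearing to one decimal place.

Δλ = -158.46 − 153.90 = -312.36°; wrapped into (−180°, 180°]: 47.64°.
θ = atan2( sin Δλ · cos φ₂ , cos φ₁ · sin φ₂ − sin φ₁ · cos φ₂ · cos Δλ )
  = atan2(0.68079, 0.02135) = 88.204° → normalised to [0°, 360°): 88.204°.

88.2°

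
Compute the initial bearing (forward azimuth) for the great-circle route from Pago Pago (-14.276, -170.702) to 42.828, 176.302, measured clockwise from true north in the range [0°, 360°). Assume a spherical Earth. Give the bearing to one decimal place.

Δλ = 176.302 − -170.702 = 347.004°; wrapped into (−180°, 180°]: -12.996°.
θ = atan2( sin Δλ · cos φ₂ , cos φ₁ · sin φ₂ − sin φ₁ · cos φ₂ · cos Δλ )
  = atan2(-0.16493, 0.83503) = -11.173° → normalised to [0°, 360°): 348.827°.

348.8°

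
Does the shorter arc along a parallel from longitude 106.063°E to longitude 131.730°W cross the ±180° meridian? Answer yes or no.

Naïve |-131.730 − 106.063| = 237.793° > 180°, so the shorter arc goes the other way round — across 180°.
Signed shortest Δλ = ((-131.730 − 106.063 + 180) mod 360) − 180 = 122.207°.
Going east by 122.207° from +106.063° passes through 180° before reaching -131.730°.

Yes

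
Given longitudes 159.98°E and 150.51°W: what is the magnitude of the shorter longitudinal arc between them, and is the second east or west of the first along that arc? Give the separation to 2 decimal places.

49.51° east

Raw difference: -150.51 − 159.98 = -310.49°.
Normalise into (−180°, 180°]: -310.49° + 360° = 49.51°.
Positive ⇒ the second point lies to the east; separation 49.51°.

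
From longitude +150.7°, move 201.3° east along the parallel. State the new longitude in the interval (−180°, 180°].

-8.0°

Start at +150.7°; shift +201.3° → +352.0°.
+352.0° lies outside (−180°, 180°]; subtract 360° → -8.0°.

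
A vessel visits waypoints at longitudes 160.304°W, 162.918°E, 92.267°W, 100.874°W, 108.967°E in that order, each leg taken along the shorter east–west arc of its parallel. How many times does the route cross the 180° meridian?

Leg 1: -160.304° → +162.918°, shortest Δλ = -36.778° (west) — crosses 180°.
Leg 2: +162.918° → -92.267°, shortest Δλ = 104.815° (east) — crosses 180°.
Leg 3: -92.267° → -100.874°, shortest Δλ = -8.607° (west) — does not cross 180°.
Leg 4: -100.874° → +108.967°, shortest Δλ = -150.159° (west) — crosses 180°.
Total crossings: 3.

3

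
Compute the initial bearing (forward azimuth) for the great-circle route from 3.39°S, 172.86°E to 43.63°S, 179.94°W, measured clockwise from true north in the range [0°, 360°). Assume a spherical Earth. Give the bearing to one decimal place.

Δλ = -179.94 − 172.86 = -352.80°; wrapped into (−180°, 180°]: 7.20°.
θ = atan2( sin Δλ · cos φ₂ , cos φ₁ · sin φ₂ − sin φ₁ · cos φ₂ · cos Δλ )
  = atan2(0.09072, -0.64633) = 172.010° → normalised to [0°, 360°): 172.010°.

172.0°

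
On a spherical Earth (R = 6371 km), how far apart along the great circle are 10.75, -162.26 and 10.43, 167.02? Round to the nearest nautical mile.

Δλ = 167.02 − -162.26 = 329.28°; wrapped into (−180°, 180°]: -30.72°.
Δφ = 10.43 − 10.75 = -0.32°.
a = sin²(Δφ/2) + cos φ₁ · cos φ₂ · sin²(Δλ/2) = 0.067800.
c = 2·atan2(√a, √(1−a)) = 0.52684 rad → d = 6371·c ≈ 3356.51 km ≈ 1812.37 nmi.

1812 nmi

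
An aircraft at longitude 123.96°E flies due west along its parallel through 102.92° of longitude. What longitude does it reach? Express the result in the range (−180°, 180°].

Start at +123.96°; shift −102.92° → +21.04°.
+21.04° already lies in (−180°, 180°].

21.04°E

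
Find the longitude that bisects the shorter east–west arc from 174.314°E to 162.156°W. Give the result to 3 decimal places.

173.921°W

Signed shortest Δλ from +174.314° to -162.156° is +23.530°.
Midpoint longitude = +174.314° + (+23.530°)/2 = +174.314° + 11.765° = +186.079°.
Normalise into (−180°, 180°]: -173.921°.
(The naïve average (+174.314 + -162.156)/2 = 6.079° is on the wrong side of the globe.)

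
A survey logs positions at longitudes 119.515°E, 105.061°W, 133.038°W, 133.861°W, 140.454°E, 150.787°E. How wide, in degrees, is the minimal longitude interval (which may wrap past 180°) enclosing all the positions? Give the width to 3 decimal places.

135.424°

Sort the longitudes: -133.861°, -133.038°, -105.061°, +119.515°, +140.454°, +150.787°.
Eastward gaps between consecutive values (wrapping around): 0.823°, 27.977°, 224.576°, 20.939°, 10.333°, 75.352°.
Largest gap = 224.576° ⇒ minimal covering band is its complement: 360° − 224.576° = 135.424°.
Band runs from +119.515° eastward to -105.061°, crossing the antimeridian.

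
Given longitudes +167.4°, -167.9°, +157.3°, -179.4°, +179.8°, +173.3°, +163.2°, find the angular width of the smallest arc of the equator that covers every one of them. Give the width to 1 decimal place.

Sort the longitudes: -179.4°, -167.9°, +157.3°, +163.2°, +167.4°, +173.3°, +179.8°.
Eastward gaps between consecutive values (wrapping around): 11.5°, 325.2°, 5.9°, 4.2°, 5.9°, 6.5°, 0.8°.
Largest gap = 325.2° ⇒ minimal covering band is its complement: 360° − 325.2° = 34.8°.
Band runs from +157.3° eastward to -167.9°, crossing the antimeridian.

34.8°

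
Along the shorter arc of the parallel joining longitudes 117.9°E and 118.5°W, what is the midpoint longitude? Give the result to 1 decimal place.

179.7°E

Signed shortest Δλ from +117.9° to -118.5° is +123.6°.
Midpoint longitude = +117.9° + (+123.6°)/2 = +117.9° + 61.8° = +179.7°.
(The naïve average (+117.9 + -118.5)/2 = -0.3° is on the wrong side of the globe.)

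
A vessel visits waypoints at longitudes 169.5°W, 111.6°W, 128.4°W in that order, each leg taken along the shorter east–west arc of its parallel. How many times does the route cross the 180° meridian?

0

Leg 1: -169.5° → -111.6°, shortest Δλ = 57.9° (east) — does not cross 180°.
Leg 2: -111.6° → -128.4°, shortest Δλ = -16.8° (west) — does not cross 180°.
Total crossings: 0.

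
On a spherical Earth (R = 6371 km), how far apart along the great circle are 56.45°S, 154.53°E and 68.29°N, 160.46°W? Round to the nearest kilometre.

Δλ = -160.46 − 154.53 = -314.99°; wrapped into (−180°, 180°]: 45.01°.
Δφ = 68.29 − -56.45 = 124.74°.
a = sin²(Δφ/2) + cos φ₁ · cos φ₂ · sin²(Δλ/2) = 0.814878.
c = 2·atan2(√a, √(1−a)) = 2.25204 rad → d = 6371·c ≈ 14347.72 km.

14348 km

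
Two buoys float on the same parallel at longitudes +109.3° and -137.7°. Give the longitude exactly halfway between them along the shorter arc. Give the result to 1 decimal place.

+165.8°

Signed shortest Δλ from +109.3° to -137.7° is +113.0°.
Midpoint longitude = +109.3° + (+113.0°)/2 = +109.3° + 56.5° = +165.8°.
(The naïve average (+109.3 + -137.7)/2 = -14.2° is on the wrong side of the globe.)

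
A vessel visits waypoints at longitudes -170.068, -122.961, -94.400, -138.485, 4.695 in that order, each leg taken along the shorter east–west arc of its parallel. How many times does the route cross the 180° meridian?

0

Leg 1: -170.068° → -122.961°, shortest Δλ = 47.107° (east) — does not cross 180°.
Leg 2: -122.961° → -94.400°, shortest Δλ = 28.561° (east) — does not cross 180°.
Leg 3: -94.400° → -138.485°, shortest Δλ = -44.085° (west) — does not cross 180°.
Leg 4: -138.485° → +4.695°, shortest Δλ = 143.18° (east) — does not cross 180°.
Total crossings: 0.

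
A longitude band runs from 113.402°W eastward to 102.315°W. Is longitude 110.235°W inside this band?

Band width going east from -113.402° to -102.315°: ((-102.315 − -113.402) mod 360) = 11.087°.
Offset of -110.235° east of the west edge: ((-110.235 − -113.402) mod 360) = 3.167°.
3.167° ≤ 11.087° ⇒ inside.

Yes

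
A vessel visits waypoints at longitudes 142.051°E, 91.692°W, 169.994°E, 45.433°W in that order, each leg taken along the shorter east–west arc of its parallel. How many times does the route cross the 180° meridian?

3

Leg 1: +142.051° → -91.692°, shortest Δλ = 126.257° (east) — crosses 180°.
Leg 2: -91.692° → +169.994°, shortest Δλ = -98.314° (west) — crosses 180°.
Leg 3: +169.994° → -45.433°, shortest Δλ = 144.573° (east) — crosses 180°.
Total crossings: 3.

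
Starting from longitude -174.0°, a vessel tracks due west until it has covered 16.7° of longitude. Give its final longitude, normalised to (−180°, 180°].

Start at -174.0°; shift −16.7° → -190.7°.
-190.7° lies outside (−180°, 180°]; add 360° → +169.3°.

+169.3°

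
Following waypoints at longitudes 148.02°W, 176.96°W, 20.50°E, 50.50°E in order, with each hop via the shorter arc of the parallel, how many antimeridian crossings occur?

Leg 1: -148.02° → -176.96°, shortest Δλ = -28.94° (west) — does not cross 180°.
Leg 2: -176.96° → +20.50°, shortest Δλ = -162.54° (west) — crosses 180°.
Leg 3: +20.50° → +50.50°, shortest Δλ = 30.0° (east) — does not cross 180°.
Total crossings: 1.

1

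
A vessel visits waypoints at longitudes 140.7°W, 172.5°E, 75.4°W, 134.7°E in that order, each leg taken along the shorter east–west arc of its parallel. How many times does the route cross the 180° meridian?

3

Leg 1: -140.7° → +172.5°, shortest Δλ = -46.8° (west) — crosses 180°.
Leg 2: +172.5° → -75.4°, shortest Δλ = 112.1° (east) — crosses 180°.
Leg 3: -75.4° → +134.7°, shortest Δλ = -149.9° (west) — crosses 180°.
Total crossings: 3.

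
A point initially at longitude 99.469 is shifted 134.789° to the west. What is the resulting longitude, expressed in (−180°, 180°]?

Start at +99.469°; shift −134.789° → -35.320°.
-35.320° already lies in (−180°, 180°].

-35.320°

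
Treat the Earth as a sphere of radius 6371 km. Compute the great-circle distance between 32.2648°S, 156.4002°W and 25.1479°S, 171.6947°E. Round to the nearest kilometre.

Δλ = 171.6947 − -156.4002 = 328.0949°; wrapped into (−180°, 180°]: -31.9051°.
Δφ = -25.1479 − -32.2648 = 7.1169°.
a = sin²(Δφ/2) + cos φ₁ · cos φ₂ · sin²(Δλ/2) = 0.061672.
c = 2·atan2(√a, √(1−a)) = 0.50193 rad → d = 6371·c ≈ 3197.79 km.

3198 km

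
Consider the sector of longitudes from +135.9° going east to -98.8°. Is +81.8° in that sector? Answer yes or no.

Band width going east from +135.9° to -98.8°: ((-98.8 − 135.9) mod 360) = 125.3°.
Offset of +81.8° east of the west edge: ((81.8 − 135.9) mod 360) = 305.9°.
305.9° > 125.3° ⇒ outside.

No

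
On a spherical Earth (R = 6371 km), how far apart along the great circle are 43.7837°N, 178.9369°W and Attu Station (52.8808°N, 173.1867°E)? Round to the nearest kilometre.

Δλ = 173.1867 − -178.9369 = 352.1236°; wrapped into (−180°, 180°]: -7.8764°.
Δφ = 52.8808 − 43.7837 = 9.0971°.
a = sin²(Δφ/2) + cos φ₁ · cos φ₂ · sin²(Δλ/2) = 0.008344.
c = 2·atan2(√a, √(1−a)) = 0.18295 rad → d = 6371·c ≈ 1165.56 km.

1166 km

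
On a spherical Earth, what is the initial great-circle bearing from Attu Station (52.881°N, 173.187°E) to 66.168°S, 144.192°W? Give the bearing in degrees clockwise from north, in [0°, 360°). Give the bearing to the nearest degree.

161°

Δλ = -144.192 − 173.187 = -317.379°; wrapped into (−180°, 180°]: 42.621°.
θ = atan2( sin Δλ · cos φ₂ , cos φ₁ · sin φ₂ − sin φ₁ · cos φ₂ · cos Δλ )
  = atan2(0.27360, -0.78910) = 160.877° → normalised to [0°, 360°): 160.877°.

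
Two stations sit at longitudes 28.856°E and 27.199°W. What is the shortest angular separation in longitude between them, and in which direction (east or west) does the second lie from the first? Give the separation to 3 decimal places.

56.055° west

Raw difference: -27.199 − 28.856 = -56.055°.
Normalise into (−180°, 180°]: -56.055° stays -56.055°.
Negative ⇒ the second point lies to the west; separation 56.055°.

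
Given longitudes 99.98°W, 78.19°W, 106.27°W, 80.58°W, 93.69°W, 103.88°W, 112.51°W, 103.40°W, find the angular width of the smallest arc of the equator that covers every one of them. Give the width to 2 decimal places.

34.32°

Sort the longitudes: -112.51°, -106.27°, -103.88°, -103.40°, -99.98°, -93.69°, -80.58°, -78.19°.
Eastward gaps between consecutive values (wrapping around): 6.24°, 2.39°, 0.48°, 3.42°, 6.29°, 13.11°, 2.39°, 325.68°.
Largest gap = 325.68° ⇒ minimal covering band is its complement: 360° − 325.68° = 34.32°.
Band runs from -112.51° eastward to -78.19°.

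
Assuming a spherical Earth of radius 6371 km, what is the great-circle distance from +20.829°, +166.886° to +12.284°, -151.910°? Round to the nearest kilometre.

4480 km

Δλ = -151.910 − 166.886 = -318.796°; wrapped into (−180°, 180°]: 41.204°.
Δφ = 12.284 − 20.829 = -8.545°.
a = sin²(Δφ/2) + cos φ₁ · cos φ₂ · sin²(Δλ/2) = 0.118624.
c = 2·atan2(√a, √(1−a)) = 0.70324 rad → d = 6371·c ≈ 4480.34 km.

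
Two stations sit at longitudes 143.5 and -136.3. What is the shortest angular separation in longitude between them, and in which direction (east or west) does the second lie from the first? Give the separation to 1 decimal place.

Raw difference: -136.3 − 143.5 = -279.8°.
Normalise into (−180°, 180°]: -279.8° + 360° = 80.2°.
Positive ⇒ the second point lies to the east; separation 80.2°.

80.2° east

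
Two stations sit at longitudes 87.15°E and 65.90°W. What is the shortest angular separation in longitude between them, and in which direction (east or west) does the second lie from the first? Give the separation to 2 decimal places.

153.05° west

Raw difference: -65.90 − 87.15 = -153.05°.
Normalise into (−180°, 180°]: -153.05° stays -153.05°.
Negative ⇒ the second point lies to the west; separation 153.05°.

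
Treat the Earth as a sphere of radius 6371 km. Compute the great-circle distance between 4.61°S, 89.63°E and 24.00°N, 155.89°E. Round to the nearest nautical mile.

4233 nmi

Δλ = 155.89 − 89.63 = 66.26°.
Δφ = 24.00 − -4.61 = 28.61°.
a = sin²(Δφ/2) + cos φ₁ · cos φ₂ · sin²(Δλ/2) = 0.333049.
c = 2·atan2(√a, √(1−a)) = 1.23036 rad → d = 6371·c ≈ 7838.61 km ≈ 4232.51 nmi.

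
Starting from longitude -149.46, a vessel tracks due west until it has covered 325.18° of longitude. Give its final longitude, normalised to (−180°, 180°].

Start at -149.46°; shift −325.18° → -474.64°.
-474.64° lies outside (−180°, 180°]; add 360° → -114.64°.

-114.64°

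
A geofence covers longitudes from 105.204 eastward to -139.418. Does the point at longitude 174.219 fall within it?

Yes

Band width going east from +105.204° to -139.418°: ((-139.418 − 105.204) mod 360) = 115.378°.
Offset of +174.219° east of the west edge: ((174.219 − 105.204) mod 360) = 69.015°.
69.015° ≤ 115.378° ⇒ inside.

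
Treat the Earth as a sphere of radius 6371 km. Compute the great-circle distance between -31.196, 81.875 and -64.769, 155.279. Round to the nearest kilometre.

Δλ = 155.279 − 81.875 = 73.404°.
Δφ = -64.769 − -31.196 = -33.573°.
a = sin²(Δφ/2) + cos φ₁ · cos φ₂ · sin²(Δλ/2) = 0.213651.
c = 2·atan2(√a, √(1−a)) = 0.96100 rad → d = 6371·c ≈ 6122.55 km.

6123 km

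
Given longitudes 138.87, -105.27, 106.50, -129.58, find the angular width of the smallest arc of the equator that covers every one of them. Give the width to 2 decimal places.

148.23°

Sort the longitudes: -129.58°, -105.27°, +106.50°, +138.87°.
Eastward gaps between consecutive values (wrapping around): 24.31°, 211.77°, 32.37°, 91.55°.
Largest gap = 211.77° ⇒ minimal covering band is its complement: 360° − 211.77° = 148.23°.
Band runs from +106.50° eastward to -105.27°, crossing the antimeridian.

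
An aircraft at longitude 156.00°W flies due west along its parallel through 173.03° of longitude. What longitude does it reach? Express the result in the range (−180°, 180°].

Start at -156.00°; shift −173.03° → -329.03°.
-329.03° lies outside (−180°, 180°]; add 360° → +30.97°.

30.97°E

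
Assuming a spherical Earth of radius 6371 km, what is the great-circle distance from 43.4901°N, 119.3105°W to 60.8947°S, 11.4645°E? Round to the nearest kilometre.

16266 km

Δλ = 11.4645 − -119.3105 = 130.7750°.
Δφ = -60.8947 − 43.4901 = -104.3848°.
a = sin²(Δφ/2) + cos φ₁ · cos φ₂ · sin²(Δλ/2) = 0.915897.
c = 2·atan2(√a, √(1−a)) = 2.55313 rad → d = 6371·c ≈ 16265.99 km.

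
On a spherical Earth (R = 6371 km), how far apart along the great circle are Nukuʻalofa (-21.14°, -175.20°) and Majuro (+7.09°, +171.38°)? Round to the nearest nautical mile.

1870 nmi

Δλ = 171.38 − -175.20 = 346.58°; wrapped into (−180°, 180°]: -13.42°.
Δφ = 7.09 − -21.14 = 28.23°.
a = sin²(Δφ/2) + cos φ₁ · cos φ₂ · sin²(Δλ/2) = 0.072108.
c = 2·atan2(√a, √(1−a)) = 0.54373 rad → d = 6371·c ≈ 3464.13 km ≈ 1870.48 nmi.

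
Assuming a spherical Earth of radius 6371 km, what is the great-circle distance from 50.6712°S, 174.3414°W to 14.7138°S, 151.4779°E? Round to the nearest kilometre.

5036 km

Δλ = 151.4779 − -174.3414 = 325.8193°; wrapped into (−180°, 180°]: -34.1807°.
Δφ = -14.7138 − -50.6712 = 35.9574°.
a = sin²(Δφ/2) + cos φ₁ · cos φ₂ · sin²(Δλ/2) = 0.148214.
c = 2·atan2(√a, √(1−a)) = 0.79038 rad → d = 6371·c ≈ 5035.54 km.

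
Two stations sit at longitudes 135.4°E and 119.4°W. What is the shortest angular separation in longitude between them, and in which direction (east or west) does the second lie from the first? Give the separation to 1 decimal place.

Raw difference: -119.4 − 135.4 = -254.8°.
Normalise into (−180°, 180°]: -254.8° + 360° = 105.2°.
Positive ⇒ the second point lies to the east; separation 105.2°.

105.2° east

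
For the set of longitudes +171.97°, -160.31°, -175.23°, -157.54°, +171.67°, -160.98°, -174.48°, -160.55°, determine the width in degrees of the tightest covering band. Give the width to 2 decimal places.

30.79°

Sort the longitudes: -175.23°, -174.48°, -160.98°, -160.55°, -160.31°, -157.54°, +171.67°, +171.97°.
Eastward gaps between consecutive values (wrapping around): 0.75°, 13.50°, 0.43°, 0.24°, 2.77°, 329.21°, 0.30°, 12.80°.
Largest gap = 329.21° ⇒ minimal covering band is its complement: 360° − 329.21° = 30.79°.
Band runs from +171.67° eastward to -157.54°, crossing the antimeridian.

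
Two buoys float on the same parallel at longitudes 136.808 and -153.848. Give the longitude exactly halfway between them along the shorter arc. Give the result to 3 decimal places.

Signed shortest Δλ from +136.808° to -153.848° is +69.344°.
Midpoint longitude = +136.808° + (+69.344°)/2 = +136.808° + 34.672° = +171.480°.
(The naïve average (+136.808 + -153.848)/2 = -8.52° is on the wrong side of the globe.)

+171.480°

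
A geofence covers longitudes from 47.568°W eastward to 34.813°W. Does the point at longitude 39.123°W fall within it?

Band width going east from -47.568° to -34.813°: ((-34.813 − -47.568) mod 360) = 12.755°.
Offset of -39.123° east of the west edge: ((-39.123 − -47.568) mod 360) = 8.445°.
8.445° ≤ 12.755° ⇒ inside.

Yes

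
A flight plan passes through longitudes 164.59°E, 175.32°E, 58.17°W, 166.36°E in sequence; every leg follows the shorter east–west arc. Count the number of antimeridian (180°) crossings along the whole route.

2

Leg 1: +164.59° → +175.32°, shortest Δλ = 10.73° (east) — does not cross 180°.
Leg 2: +175.32° → -58.17°, shortest Δλ = 126.51° (east) — crosses 180°.
Leg 3: -58.17° → +166.36°, shortest Δλ = -135.47° (west) — crosses 180°.
Total crossings: 2.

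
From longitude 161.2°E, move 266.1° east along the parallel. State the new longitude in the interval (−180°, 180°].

Start at +161.2°; shift +266.1° → +427.3°.
+427.3° lies outside (−180°, 180°]; subtract 360° → +67.3°.

67.3°E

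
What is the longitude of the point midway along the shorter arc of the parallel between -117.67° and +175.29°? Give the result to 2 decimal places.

Signed shortest Δλ from -117.67° to +175.29° is -67.04°.
Midpoint longitude = -117.67° + (-67.04°)/2 = -117.67° − 33.52° = -151.19°.
(The naïve average (-117.67 + +175.29)/2 = 28.81° is on the wrong side of the globe.)

-151.19°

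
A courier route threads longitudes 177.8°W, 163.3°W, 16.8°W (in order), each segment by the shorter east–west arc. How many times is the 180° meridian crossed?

0

Leg 1: -177.8° → -163.3°, shortest Δλ = 14.5° (east) — does not cross 180°.
Leg 2: -163.3° → -16.8°, shortest Δλ = 146.5° (east) — does not cross 180°.
Total crossings: 0.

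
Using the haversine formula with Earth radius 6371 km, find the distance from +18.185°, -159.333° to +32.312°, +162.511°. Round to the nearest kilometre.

4119 km

Δλ = 162.511 − -159.333 = 321.844°; wrapped into (−180°, 180°]: -38.156°.
Δφ = 32.312 − 18.185 = 14.127°.
a = sin²(Δφ/2) + cos φ₁ · cos φ₂ · sin²(Δλ/2) = 0.100903.
c = 2·atan2(√a, √(1−a)) = 0.64650 rad → d = 6371·c ≈ 4118.88 km.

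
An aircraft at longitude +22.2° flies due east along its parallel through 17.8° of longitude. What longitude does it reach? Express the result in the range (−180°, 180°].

Start at +22.2°; shift +17.8° → +40.0°.
+40.0° already lies in (−180°, 180°].

+40.0°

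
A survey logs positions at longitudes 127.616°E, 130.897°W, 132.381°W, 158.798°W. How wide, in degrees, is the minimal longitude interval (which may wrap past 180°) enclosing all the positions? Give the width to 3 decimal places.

Sort the longitudes: -158.798°, -132.381°, -130.897°, +127.616°.
Eastward gaps between consecutive values (wrapping around): 26.417°, 1.484°, 258.513°, 73.586°.
Largest gap = 258.513° ⇒ minimal covering band is its complement: 360° − 258.513° = 101.487°.
Band runs from +127.616° eastward to -130.897°, crossing the antimeridian.

101.487°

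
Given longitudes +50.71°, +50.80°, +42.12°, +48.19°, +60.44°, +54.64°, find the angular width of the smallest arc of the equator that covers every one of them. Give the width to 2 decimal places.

Sort the longitudes: +42.12°, +48.19°, +50.71°, +50.80°, +54.64°, +60.44°.
Eastward gaps between consecutive values (wrapping around): 6.07°, 2.52°, 0.09°, 3.84°, 5.80°, 341.68°.
Largest gap = 341.68° ⇒ minimal covering band is its complement: 360° − 341.68° = 18.32°.
Band runs from +42.12° eastward to +60.44°.

18.32°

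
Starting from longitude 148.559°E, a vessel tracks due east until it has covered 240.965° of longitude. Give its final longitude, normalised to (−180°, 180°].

29.524°E

Start at +148.559°; shift +240.965° → +389.524°.
+389.524° lies outside (−180°, 180°]; subtract 360° → +29.524°.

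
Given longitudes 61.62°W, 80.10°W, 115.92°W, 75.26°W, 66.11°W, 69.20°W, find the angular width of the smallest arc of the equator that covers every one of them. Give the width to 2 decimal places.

Sort the longitudes: -115.92°, -80.10°, -75.26°, -69.20°, -66.11°, -61.62°.
Eastward gaps between consecutive values (wrapping around): 35.82°, 4.84°, 6.06°, 3.09°, 4.49°, 305.70°.
Largest gap = 305.70° ⇒ minimal covering band is its complement: 360° − 305.70° = 54.30°.
Band runs from -115.92° eastward to -61.62°.

54.30°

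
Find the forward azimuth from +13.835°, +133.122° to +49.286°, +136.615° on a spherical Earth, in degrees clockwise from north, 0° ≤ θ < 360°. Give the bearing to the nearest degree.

4°

Δλ = 136.615 − 133.122 = 3.493°.
θ = atan2( sin Δλ · cos φ₂ , cos φ₁ · sin φ₂ − sin φ₁ · cos φ₂ · cos Δλ )
  = atan2(0.03974, 0.58030) = 3.918° → normalised to [0°, 360°): 3.918°.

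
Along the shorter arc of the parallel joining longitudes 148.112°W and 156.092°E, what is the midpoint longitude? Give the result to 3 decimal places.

Signed shortest Δλ from -148.112° to +156.092° is -55.796°.
Midpoint longitude = -148.112° + (-55.796°)/2 = -148.112° − 27.898° = -176.010°.
(The naïve average (-148.112 + +156.092)/2 = 3.99° is on the wrong side of the globe.)

176.010°W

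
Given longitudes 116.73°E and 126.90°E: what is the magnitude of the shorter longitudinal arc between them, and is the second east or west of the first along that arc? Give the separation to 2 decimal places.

10.17° east

Raw difference: 126.90 − 116.73 = 10.17°.
Normalise into (−180°, 180°]: 10.17° stays 10.17°.
Positive ⇒ the second point lies to the east; separation 10.17°.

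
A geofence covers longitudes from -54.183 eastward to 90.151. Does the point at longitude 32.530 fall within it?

Yes

Band width going east from -54.183° to +90.151°: ((90.151 − -54.183) mod 360) = 144.334°.
Offset of +32.530° east of the west edge: ((32.530 − -54.183) mod 360) = 86.713°.
86.713° ≤ 144.334° ⇒ inside.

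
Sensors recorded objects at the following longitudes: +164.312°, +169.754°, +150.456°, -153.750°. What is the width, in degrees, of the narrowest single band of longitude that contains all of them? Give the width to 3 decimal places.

55.794°

Sort the longitudes: -153.750°, +150.456°, +164.312°, +169.754°.
Eastward gaps between consecutive values (wrapping around): 304.206°, 13.856°, 5.442°, 36.496°.
Largest gap = 304.206° ⇒ minimal covering band is its complement: 360° − 304.206° = 55.794°.
Band runs from +150.456° eastward to -153.750°, crossing the antimeridian.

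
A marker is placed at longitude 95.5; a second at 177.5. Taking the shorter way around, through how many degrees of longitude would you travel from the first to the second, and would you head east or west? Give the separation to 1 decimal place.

Raw difference: 177.5 − 95.5 = 82.0°.
Normalise into (−180°, 180°]: 82.0° stays 82.0°.
Positive ⇒ the second point lies to the east; separation 82.0°.

82.0° east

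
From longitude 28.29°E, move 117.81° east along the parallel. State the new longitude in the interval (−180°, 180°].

Start at +28.29°; shift +117.81° → +146.10°.
+146.10° already lies in (−180°, 180°].

146.10°E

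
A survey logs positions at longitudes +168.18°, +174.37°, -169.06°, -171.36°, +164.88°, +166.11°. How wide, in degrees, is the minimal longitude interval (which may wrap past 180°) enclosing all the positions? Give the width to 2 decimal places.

26.06°

Sort the longitudes: -171.36°, -169.06°, +164.88°, +166.11°, +168.18°, +174.37°.
Eastward gaps between consecutive values (wrapping around): 2.30°, 333.94°, 1.23°, 2.07°, 6.19°, 14.27°.
Largest gap = 333.94° ⇒ minimal covering band is its complement: 360° − 333.94° = 26.06°.
Band runs from +164.88° eastward to -169.06°, crossing the antimeridian.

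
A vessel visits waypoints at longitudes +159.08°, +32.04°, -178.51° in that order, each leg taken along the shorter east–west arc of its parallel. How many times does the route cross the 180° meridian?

1

Leg 1: +159.08° → +32.04°, shortest Δλ = -127.04° (west) — does not cross 180°.
Leg 2: +32.04° → -178.51°, shortest Δλ = 149.45° (east) — crosses 180°.
Total crossings: 1.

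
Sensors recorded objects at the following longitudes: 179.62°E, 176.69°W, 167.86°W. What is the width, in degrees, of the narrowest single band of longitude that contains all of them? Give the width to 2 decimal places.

12.52°

Sort the longitudes: -176.69°, -167.86°, +179.62°.
Eastward gaps between consecutive values (wrapping around): 8.83°, 347.48°, 3.69°.
Largest gap = 347.48° ⇒ minimal covering band is its complement: 360° − 347.48° = 12.52°.
Band runs from +179.62° eastward to -167.86°, crossing the antimeridian.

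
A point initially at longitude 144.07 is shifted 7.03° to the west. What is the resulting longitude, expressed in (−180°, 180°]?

Start at +144.07°; shift −7.03° → +137.04°.
+137.04° already lies in (−180°, 180°].

+137.04°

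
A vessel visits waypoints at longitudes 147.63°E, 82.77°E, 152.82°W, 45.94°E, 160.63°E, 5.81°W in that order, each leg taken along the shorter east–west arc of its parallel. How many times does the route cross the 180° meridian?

Leg 1: +147.63° → +82.77°, shortest Δλ = -64.86° (west) — does not cross 180°.
Leg 2: +82.77° → -152.82°, shortest Δλ = 124.41° (east) — crosses 180°.
Leg 3: -152.82° → +45.94°, shortest Δλ = -161.24° (west) — crosses 180°.
Leg 4: +45.94° → +160.63°, shortest Δλ = 114.69° (east) — does not cross 180°.
Leg 5: +160.63° → -5.81°, shortest Δλ = -166.44° (west) — does not cross 180°.
Total crossings: 2.

2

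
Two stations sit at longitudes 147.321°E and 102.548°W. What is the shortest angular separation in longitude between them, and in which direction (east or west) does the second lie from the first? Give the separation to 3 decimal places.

Raw difference: -102.548 − 147.321 = -249.869°.
Normalise into (−180°, 180°]: -249.869° + 360° = 110.131°.
Positive ⇒ the second point lies to the east; separation 110.131°.

110.131° east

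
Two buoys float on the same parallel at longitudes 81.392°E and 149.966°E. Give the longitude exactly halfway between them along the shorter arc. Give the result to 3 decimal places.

115.679°E

Signed shortest Δλ from +81.392° to +149.966° is +68.574°.
Midpoint longitude = +81.392° + (+68.574°)/2 = +81.392° + 34.287° = +115.679°.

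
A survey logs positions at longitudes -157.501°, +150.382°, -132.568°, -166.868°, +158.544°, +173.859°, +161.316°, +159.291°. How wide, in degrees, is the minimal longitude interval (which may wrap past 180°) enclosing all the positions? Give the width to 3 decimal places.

77.050°

Sort the longitudes: -166.868°, -157.501°, -132.568°, +150.382°, +158.544°, +159.291°, +161.316°, +173.859°.
Eastward gaps between consecutive values (wrapping around): 9.367°, 24.933°, 282.950°, 8.162°, 0.747°, 2.025°, 12.543°, 19.273°.
Largest gap = 282.950° ⇒ minimal covering band is its complement: 360° − 282.950° = 77.050°.
Band runs from +150.382° eastward to -132.568°, crossing the antimeridian.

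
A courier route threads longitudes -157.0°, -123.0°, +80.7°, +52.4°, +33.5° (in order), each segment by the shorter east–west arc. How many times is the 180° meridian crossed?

1

Leg 1: -157.0° → -123.0°, shortest Δλ = 34.0° (east) — does not cross 180°.
Leg 2: -123.0° → +80.7°, shortest Δλ = -156.3° (west) — crosses 180°.
Leg 3: +80.7° → +52.4°, shortest Δλ = -28.3° (west) — does not cross 180°.
Leg 4: +52.4° → +33.5°, shortest Δλ = -18.9° (west) — does not cross 180°.
Total crossings: 1.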